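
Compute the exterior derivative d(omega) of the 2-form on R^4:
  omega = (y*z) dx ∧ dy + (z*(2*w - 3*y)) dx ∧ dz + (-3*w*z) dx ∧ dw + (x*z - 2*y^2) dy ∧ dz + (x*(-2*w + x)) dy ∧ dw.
d(omega) = (y + 4*z) dx ∧ dy ∧ dz + (3*w + 2*z) dx ∧ dz ∧ dw + (-2*w + 2*x) dx ∧ dy ∧ dw

For a 2-form omega = sum_{i<j} g_{ij} dx_i ∧ dx_j, the exterior derivative is
  d(omega) = sum_{i<j} d(g_{ij}) ∧ dx_i ∧ dx_j = sum_{i<j, k} (∂g_{ij}/∂x_k) dx_k ∧ dx_i ∧ dx_j.
Expand each term, using dx_k ∧ dx_i ∧ dx_j = sgn(permutation) dx_{(a)} ∧ dx_{(b)} ∧ dx_{(c)} with (a < b < c) sorted:
  d(y*z) includes (∂/∂z)(y*z) dz = (y) dz, which multiplied by dx ∧ dy gives (y) dx ∧ dy ∧ dz
  d(z*(2*w - 3*y)) includes (∂/∂y)(z*(2*w - 3*y)) dy = (-3*z) dy, which multiplied by dx ∧ dz gives (3*z) dx ∧ dy ∧ dz
  d(z*(2*w - 3*y)) includes (∂/∂w)(z*(2*w - 3*y)) dw = (2*z) dw, which multiplied by dx ∧ dz gives (2*z) dx ∧ dz ∧ dw
  d(-3*w*z) includes (∂/∂z)(-3*w*z) dz = (-3*w) dz, which multiplied by dx ∧ dw gives (3*w) dx ∧ dz ∧ dw
  d(x*z - 2*y^2) includes (∂/∂x)(x*z - 2*y^2) dx = (z) dx, which multiplied by dy ∧ dz gives (z) dx ∧ dy ∧ dz
  d(x*(-2*w + x)) includes (∂/∂x)(x*(-2*w + x)) dx = (-2*w + 2*x) dx, which multiplied by dy ∧ dw gives (-2*w + 2*x) dx ∧ dy ∧ dw
Collecting like 3-forms: d(omega) = (y + 4*z) dx ∧ dy ∧ dz + (3*w + 2*z) dx ∧ dz ∧ dw + (-2*w + 2*x) dx ∧ dy ∧ dw.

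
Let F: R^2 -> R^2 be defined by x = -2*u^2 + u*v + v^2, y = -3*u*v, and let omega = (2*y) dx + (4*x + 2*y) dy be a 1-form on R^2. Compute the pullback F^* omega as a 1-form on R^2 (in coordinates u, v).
F^* omega = (12*v*(4*u^2 - v^2)) du + (24*u*(u^2 - v^2)) dv

Using F^*(f dg) = (f ∘ F) d(g ∘ F), substitute each coordinate x_i by F_i(u, v) in f_i, and replace dx_i by d F_i = (∂F_i/∂u) du + (∂F_i/∂v) dv.
  For the x component: f_1(F) = -6*u*v; d F_1 = (-4*u + v) du + (u + 2*v) dv
  For the y component: f_2(F) = -8*u^2 - 2*u*v + 4*v^2; d F_2 = (-3*v) du + (-3*u) dv
Combining and collecting du, dv coefficients:
  coeff of du: 12*v*(4*u^2 - v^2)
  coeff of dv: 24*u*(u^2 - v^2)
F^* omega = (12*v*(4*u^2 - v^2)) du + (24*u*(u^2 - v^2)) dv.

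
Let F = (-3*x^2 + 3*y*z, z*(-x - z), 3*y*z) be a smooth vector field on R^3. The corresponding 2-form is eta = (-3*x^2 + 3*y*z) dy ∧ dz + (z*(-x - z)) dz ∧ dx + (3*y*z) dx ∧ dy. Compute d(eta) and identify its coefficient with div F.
d(eta) = (-6*x + 3*y) dx ∧ dy ∧ dz; div F = -6*x + 3*y

For a 2-form in R^3 of the form above, applying d gives a 3-form with coefficient ∂P/∂x + ∂Q/∂y + ∂R/∂z:
  ∂P/∂x = -6*x
  ∂Q/∂y = 0
  ∂R/∂z = 3*y
Sum = -6*x + 3*y, which is exactly div F.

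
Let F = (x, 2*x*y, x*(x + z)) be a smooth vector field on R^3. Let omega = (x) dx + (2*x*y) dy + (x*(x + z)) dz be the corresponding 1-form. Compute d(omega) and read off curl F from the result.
d(omega) = (0) dy ∧ dz + (-2*x - z) dz ∧ dx + (2*y) dx ∧ dy; curl F = (0, -2*x - z, 2*y)

d omega = sum_{i<j} (∂f_j/∂x_i - ∂f_i/∂x_j) dx_i ∧ dx_j. Under the identification (dy ∧ dz, dz ∧ dx, dx ∧ dy) ↔ (e_x, e_y, e_z), the coefficients are exactly the components of curl F. Compute:
  ∂R/∂y - ∂Q/∂z = (0) - (0) = 0
  ∂P/∂z - ∂R/∂x = (0) - (2*x + z) = -2*x - z
  ∂Q/∂x - ∂P/∂y = (2*y) - (0) = 2*y.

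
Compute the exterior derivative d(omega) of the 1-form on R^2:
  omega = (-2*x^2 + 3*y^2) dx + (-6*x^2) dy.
d(omega) = (-12*x - 6*y) dx ∧ dy

For a 1-form omega = sum_i f_i dx_i, the exterior derivative is
  d(omega) = sum_{i < j} (∂f_j/∂x_i - ∂f_i/∂x_j) dx_i ∧ dx_j.
  coefficient of dx ∧ dy: ∂f_2/∂x - ∂f_1/∂y = ∂(-6*x^2)/∂x - ∂(-2*x^2 + 3*y^2)/∂y = -12*x - 6*y
Assembling: d(omega) = (-12*x - 6*y) dx ∧ dy.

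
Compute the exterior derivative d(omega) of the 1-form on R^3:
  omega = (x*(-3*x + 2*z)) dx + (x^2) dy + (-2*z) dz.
d(omega) = (2*x) dx ∧ dy + (-2*x) dx ∧ dz

For a 1-form omega = sum_i f_i dx_i, the exterior derivative is
  d(omega) = sum_{i < j} (∂f_j/∂x_i - ∂f_i/∂x_j) dx_i ∧ dx_j.
  coefficient of dx ∧ dy: ∂f_2/∂x - ∂f_1/∂y = ∂(x^2)/∂x - ∂(x*(-3*x + 2*z))/∂y = 2*x
  coefficient of dx ∧ dz: ∂f_3/∂x - ∂f_1/∂z = ∂(-2*z)/∂x - ∂(x*(-3*x + 2*z))/∂z = -2*x
Assembling: d(omega) = (2*x) dx ∧ dy + (-2*x) dx ∧ dz.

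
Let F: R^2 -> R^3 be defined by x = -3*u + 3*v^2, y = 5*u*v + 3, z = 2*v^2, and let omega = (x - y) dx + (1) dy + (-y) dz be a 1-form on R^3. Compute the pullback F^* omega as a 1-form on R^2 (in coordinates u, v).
F^* omega = (15*u*v + 9*u - 9*v^2 + 5*v + 9) du + (-50*u*v^2 - 18*u*v + 5*u + 18*v^3 - 30*v) dv

Using F^*(f dg) = (f ∘ F) d(g ∘ F), substitute each coordinate x_i by F_i(u, v) in f_i, and replace dx_i by d F_i = (∂F_i/∂u) du + (∂F_i/∂v) dv.
  For the x component: f_1(F) = -5*u*v - 3*u + 3*v^2 - 3; d F_1 = (-3) du + (6*v) dv
  For the y component: f_2(F) = 1; d F_2 = (5*v) du + (5*u) dv
  For the z component: f_3(F) = -5*u*v - 3; d F_3 = (0) du + (4*v) dv
Combining and collecting du, dv coefficients:
  coeff of du: 15*u*v + 9*u - 9*v^2 + 5*v + 9
  coeff of dv: -50*u*v^2 - 18*u*v + 5*u + 18*v^3 - 30*v
F^* omega = (15*u*v + 9*u - 9*v^2 + 5*v + 9) du + (-50*u*v^2 - 18*u*v + 5*u + 18*v^3 - 30*v) dv.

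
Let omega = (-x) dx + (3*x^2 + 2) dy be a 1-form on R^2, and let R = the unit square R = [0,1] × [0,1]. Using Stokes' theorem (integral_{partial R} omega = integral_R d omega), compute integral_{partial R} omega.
integral_(partial R) omega = 3

Stokes: integral_partial_R omega = integral_R d omega with d omega = (∂Q/∂x - ∂P/∂y) dx ∧ dy.
  ∂Q/∂x = 6*x
  ∂P/∂y = 0
  integrand = ∂Q/∂x - ∂P/∂y = 6*x.
Integrating over R: integral_0^1 integral_0^1 (6*x) dx dy = 3.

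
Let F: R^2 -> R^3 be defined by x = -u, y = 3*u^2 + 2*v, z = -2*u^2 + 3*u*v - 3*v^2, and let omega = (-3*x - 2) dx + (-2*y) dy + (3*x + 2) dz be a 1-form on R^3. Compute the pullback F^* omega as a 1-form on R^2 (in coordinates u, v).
F^* omega = (-36*u^3 + 12*u^2 - 33*u*v - 11*u + 6*v + 2) du + (-21*u^2 + 18*u*v + 6*u - 20*v) dv

Using F^*(f dg) = (f ∘ F) d(g ∘ F), substitute each coordinate x_i by F_i(u, v) in f_i, and replace dx_i by d F_i = (∂F_i/∂u) du + (∂F_i/∂v) dv.
  For the x component: f_1(F) = 3*u - 2; d F_1 = (-1) du + (0) dv
  For the y component: f_2(F) = -6*u^2 - 4*v; d F_2 = (6*u) du + (2) dv
  For the z component: f_3(F) = 2 - 3*u; d F_3 = (-4*u + 3*v) du + (3*u - 6*v) dv
Combining and collecting du, dv coefficients:
  coeff of du: -36*u^3 + 12*u^2 - 33*u*v - 11*u + 6*v + 2
  coeff of dv: -21*u^2 + 18*u*v + 6*u - 20*v
F^* omega = (-36*u^3 + 12*u^2 - 33*u*v - 11*u + 6*v + 2) du + (-21*u^2 + 18*u*v + 6*u - 20*v) dv.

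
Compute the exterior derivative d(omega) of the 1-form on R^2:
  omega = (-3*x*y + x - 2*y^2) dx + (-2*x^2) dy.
d(omega) = (-x + 4*y) dx ∧ dy

For a 1-form omega = sum_i f_i dx_i, the exterior derivative is
  d(omega) = sum_{i < j} (∂f_j/∂x_i - ∂f_i/∂x_j) dx_i ∧ dx_j.
  coefficient of dx ∧ dy: ∂f_2/∂x - ∂f_1/∂y = ∂(-2*x^2)/∂x - ∂(-3*x*y + x - 2*y^2)/∂y = -x + 4*y
Assembling: d(omega) = (-x + 4*y) dx ∧ dy.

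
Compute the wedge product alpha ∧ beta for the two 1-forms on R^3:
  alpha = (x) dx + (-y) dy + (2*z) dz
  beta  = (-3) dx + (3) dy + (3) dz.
alpha ∧ beta = (3*x - 3*y) dx ∧ dy + (3*x + 6*z) dx ∧ dz + (-3*y - 6*z) dy ∧ dz

Distribute the wedge, using dx_i ∧ dx_j = -dx_j ∧ dx_i and dx_i ∧ dx_i = 0. For each pair (i, j) with i < j, the coefficient of dx_i ∧ dx_j in alpha ∧ beta is (alpha_i * beta_j - alpha_j * beta_i). Collecting: alpha ∧ beta = (3*x - 3*y) dx ∧ dy + (3*x + 6*z) dx ∧ dz + (-3*y - 6*z) dy ∧ dz.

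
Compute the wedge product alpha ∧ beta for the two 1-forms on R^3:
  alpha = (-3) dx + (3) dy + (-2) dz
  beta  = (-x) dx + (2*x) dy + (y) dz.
alpha ∧ beta = (-3*x) dx ∧ dy + (-2*x - 3*y) dx ∧ dz + (4*x + 3*y) dy ∧ dz

Distribute the wedge, using dx_i ∧ dx_j = -dx_j ∧ dx_i and dx_i ∧ dx_i = 0. For each pair (i, j) with i < j, the coefficient of dx_i ∧ dx_j in alpha ∧ beta is (alpha_i * beta_j - alpha_j * beta_i). Collecting: alpha ∧ beta = (-3*x) dx ∧ dy + (-2*x - 3*y) dx ∧ dz + (4*x + 3*y) dy ∧ dz.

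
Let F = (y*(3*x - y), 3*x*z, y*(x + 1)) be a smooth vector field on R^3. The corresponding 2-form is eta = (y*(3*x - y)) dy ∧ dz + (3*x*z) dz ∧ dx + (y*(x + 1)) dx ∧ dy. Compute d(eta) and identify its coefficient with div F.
d(eta) = (3*y) dx ∧ dy ∧ dz; div F = 3*y

For a 2-form in R^3 of the form above, applying d gives a 3-form with coefficient ∂P/∂x + ∂Q/∂y + ∂R/∂z:
  ∂P/∂x = 3*y
  ∂Q/∂y = 0
  ∂R/∂z = 0
Sum = 3*y, which is exactly div F.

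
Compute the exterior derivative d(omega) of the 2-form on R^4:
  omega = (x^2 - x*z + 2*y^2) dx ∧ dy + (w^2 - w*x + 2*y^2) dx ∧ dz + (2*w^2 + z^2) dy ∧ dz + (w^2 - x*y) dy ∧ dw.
d(omega) = (-x - 4*y) dx ∧ dy ∧ dz + (2*w - x) dx ∧ dz ∧ dw + (4*w) dy ∧ dz ∧ dw + (-y) dx ∧ dy ∧ dw

For a 2-form omega = sum_{i<j} g_{ij} dx_i ∧ dx_j, the exterior derivative is
  d(omega) = sum_{i<j} d(g_{ij}) ∧ dx_i ∧ dx_j = sum_{i<j, k} (∂g_{ij}/∂x_k) dx_k ∧ dx_i ∧ dx_j.
Expand each term, using dx_k ∧ dx_i ∧ dx_j = sgn(permutation) dx_{(a)} ∧ dx_{(b)} ∧ dx_{(c)} with (a < b < c) sorted:
  d(x^2 - x*z + 2*y^2) includes (∂/∂z)(x^2 - x*z + 2*y^2) dz = (-x) dz, which multiplied by dx ∧ dy gives (-x) dx ∧ dy ∧ dz
  d(w^2 - w*x + 2*y^2) includes (∂/∂y)(w^2 - w*x + 2*y^2) dy = (4*y) dy, which multiplied by dx ∧ dz gives (-4*y) dx ∧ dy ∧ dz
  d(w^2 - w*x + 2*y^2) includes (∂/∂w)(w^2 - w*x + 2*y^2) dw = (2*w - x) dw, which multiplied by dx ∧ dz gives (2*w - x) dx ∧ dz ∧ dw
  d(2*w^2 + z^2) includes (∂/∂w)(2*w^2 + z^2) dw = (4*w) dw, which multiplied by dy ∧ dz gives (4*w) dy ∧ dz ∧ dw
  d(w^2 - x*y) includes (∂/∂x)(w^2 - x*y) dx = (-y) dx, which multiplied by dy ∧ dw gives (-y) dx ∧ dy ∧ dw
Collecting like 3-forms: d(omega) = (-x - 4*y) dx ∧ dy ∧ dz + (2*w - x) dx ∧ dz ∧ dw + (4*w) dy ∧ dz ∧ dw + (-y) dx ∧ dy ∧ dw.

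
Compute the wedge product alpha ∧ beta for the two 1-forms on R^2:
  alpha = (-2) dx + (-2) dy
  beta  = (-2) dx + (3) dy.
alpha ∧ beta = (-10) dx ∧ dy

Distribute the wedge, using dx_i ∧ dx_j = -dx_j ∧ dx_i and dx_i ∧ dx_i = 0. For each pair (i, j) with i < j, the coefficient of dx_i ∧ dx_j in alpha ∧ beta is (alpha_i * beta_j - alpha_j * beta_i). Collecting: alpha ∧ beta = (-10) dx ∧ dy.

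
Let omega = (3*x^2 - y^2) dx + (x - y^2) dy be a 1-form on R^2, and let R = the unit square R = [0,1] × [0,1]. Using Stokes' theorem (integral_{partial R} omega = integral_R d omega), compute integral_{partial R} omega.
integral_(partial R) omega = 2

Stokes: integral_partial_R omega = integral_R d omega with d omega = (∂Q/∂x - ∂P/∂y) dx ∧ dy.
  ∂Q/∂x = 1
  ∂P/∂y = -2*y
  integrand = ∂Q/∂x - ∂P/∂y = 2*y + 1.
Integrating over R: integral_0^1 integral_0^1 (2*y + 1) dx dy = 2.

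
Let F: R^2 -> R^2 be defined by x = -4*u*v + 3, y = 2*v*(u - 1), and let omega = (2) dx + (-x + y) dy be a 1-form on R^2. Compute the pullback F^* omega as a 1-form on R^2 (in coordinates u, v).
F^* omega = (2*v*(6*u*v - 2*v - 7)) du + (12*u^2*v - 16*u*v - 14*u + 4*v + 6) dv

Using F^*(f dg) = (f ∘ F) d(g ∘ F), substitute each coordinate x_i by F_i(u, v) in f_i, and replace dx_i by d F_i = (∂F_i/∂u) du + (∂F_i/∂v) dv.
  For the x component: f_1(F) = 2; d F_1 = (-4*v) du + (-4*u) dv
  For the y component: f_2(F) = 6*u*v - 2*v - 3; d F_2 = (2*v) du + (2*u - 2) dv
Combining and collecting du, dv coefficients:
  coeff of du: 2*v*(6*u*v - 2*v - 7)
  coeff of dv: 12*u^2*v - 16*u*v - 14*u + 4*v + 6
F^* omega = (2*v*(6*u*v - 2*v - 7)) du + (12*u^2*v - 16*u*v - 14*u + 4*v + 6) dv.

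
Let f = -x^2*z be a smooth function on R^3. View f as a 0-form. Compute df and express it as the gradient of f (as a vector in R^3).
df = (-2*x*z) dx + (0) dy + (-x^2) dz; grad f = (-2*x*z, 0, -x^2)

For a 0-form f, d f = (∂f/∂x) dx + (∂f/∂y) dy + (∂f/∂z) dz. The components of the vector representation are exactly the entries of grad f in Cartesian coordinates:
  ∂f/∂x = -2*x*z
  ∂f/∂y = 0
  ∂f/∂z = -x^2.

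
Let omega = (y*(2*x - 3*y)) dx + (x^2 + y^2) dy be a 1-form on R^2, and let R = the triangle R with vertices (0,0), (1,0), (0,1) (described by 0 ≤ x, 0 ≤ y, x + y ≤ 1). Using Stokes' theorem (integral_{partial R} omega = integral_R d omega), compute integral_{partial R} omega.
integral_(partial R) omega = 1

Stokes: integral_partial_R omega = integral_R d omega with d omega = (∂Q/∂x - ∂P/∂y) dx ∧ dy.
  ∂Q/∂x = 2*x
  ∂P/∂y = 2*x - 6*y
  integrand = ∂Q/∂x - ∂P/∂y = 6*y.
Integrating over R: integral_0^1 integral_0^{1-x} (6*y) dy dx = 1.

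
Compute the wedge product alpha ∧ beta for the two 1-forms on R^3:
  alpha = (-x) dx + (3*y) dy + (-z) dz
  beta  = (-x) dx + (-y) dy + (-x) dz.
alpha ∧ beta = (4*x*y) dx ∧ dy + (x*(x - z)) dx ∧ dz + (-y*(3*x + z)) dy ∧ dz

Distribute the wedge, using dx_i ∧ dx_j = -dx_j ∧ dx_i and dx_i ∧ dx_i = 0. For each pair (i, j) with i < j, the coefficient of dx_i ∧ dx_j in alpha ∧ beta is (alpha_i * beta_j - alpha_j * beta_i). Collecting: alpha ∧ beta = (4*x*y) dx ∧ dy + (x*(x - z)) dx ∧ dz + (-y*(3*x + z)) dy ∧ dz.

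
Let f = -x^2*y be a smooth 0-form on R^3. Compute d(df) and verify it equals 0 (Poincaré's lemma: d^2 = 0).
d(df) = 0

Step 1: df = sum_i (∂f/∂x_i) dx_i = (-2*x*y) dx + (-x^2) dy + (0) dz.
Step 2: Apply d again. Using the 1-form formula, the coefficient of dx ∧ dy in d(df) is ∂^2 f/∂x ∂y - ∂^2 f/∂y ∂x = (-2*x) - (-2*x) = 0 (equality of mixed partials for smooth f).
Similarly for dx ∧ dz and dy ∧ dz — all coefficients vanish. So d(df) = 0.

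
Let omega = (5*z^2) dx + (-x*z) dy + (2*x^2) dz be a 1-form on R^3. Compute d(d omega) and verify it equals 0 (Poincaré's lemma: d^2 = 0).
d(d omega) = 0

Step 1: d omega = sum_{i<j} (∂f_j/∂x_i - ∂f_i/∂x_j) dx_i ∧ dx_j:
  coeff of dx ∧ dy: -z
  coeff of dx ∧ dz: 4*x - 10*z
  coeff of dy ∧ dz: x
Step 2: Apply d again to each 2-form coefficient. The only possible 3-form in R^3 is dx ∧ dy ∧ dz, with coefficient
  ∂(coeff of dy∧dz)/∂x - ∂(coeff of dx∧dz)/∂y + ∂(coeff of dx∧dy)/∂z
  = ∂/∂x (x) - ∂/∂y (4*x - 10*z) + ∂/∂z (-z).
Each of these terms simplifies to sums of mixed partials that cancel in pairs. The result is 0 (by equality of mixed partials for smooth functions — Schwarz / Clairaut).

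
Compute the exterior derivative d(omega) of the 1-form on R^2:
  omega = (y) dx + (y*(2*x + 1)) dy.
d(omega) = (2*y - 1) dx ∧ dy

For a 1-form omega = sum_i f_i dx_i, the exterior derivative is
  d(omega) = sum_{i < j} (∂f_j/∂x_i - ∂f_i/∂x_j) dx_i ∧ dx_j.
  coefficient of dx ∧ dy: ∂f_2/∂x - ∂f_1/∂y = ∂(y*(2*x + 1))/∂x - ∂(y)/∂y = 2*y - 1
Assembling: d(omega) = (2*y - 1) dx ∧ dy.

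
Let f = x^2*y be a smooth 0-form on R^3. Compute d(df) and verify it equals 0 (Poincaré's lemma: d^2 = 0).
d(df) = 0

Step 1: df = sum_i (∂f/∂x_i) dx_i = (2*x*y) dx + (x^2) dy + (0) dz.
Step 2: Apply d again. Using the 1-form formula, the coefficient of dx ∧ dy in d(df) is ∂^2 f/∂x ∂y - ∂^2 f/∂y ∂x = (2*x) - (2*x) = 0 (equality of mixed partials for smooth f).
Similarly for dx ∧ dz and dy ∧ dz — all coefficients vanish. So d(df) = 0.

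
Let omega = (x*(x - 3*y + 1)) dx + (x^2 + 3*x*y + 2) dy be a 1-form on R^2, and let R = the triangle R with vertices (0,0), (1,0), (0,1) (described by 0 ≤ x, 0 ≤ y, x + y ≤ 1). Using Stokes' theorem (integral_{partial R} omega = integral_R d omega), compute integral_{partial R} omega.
integral_(partial R) omega = 4/3

Stokes: integral_partial_R omega = integral_R d omega with d omega = (∂Q/∂x - ∂P/∂y) dx ∧ dy.
  ∂Q/∂x = 2*x + 3*y
  ∂P/∂y = -3*x
  integrand = ∂Q/∂x - ∂P/∂y = 5*x + 3*y.
Integrating over R: integral_0^1 integral_0^{1-x} (5*x + 3*y) dy dx = 4/3.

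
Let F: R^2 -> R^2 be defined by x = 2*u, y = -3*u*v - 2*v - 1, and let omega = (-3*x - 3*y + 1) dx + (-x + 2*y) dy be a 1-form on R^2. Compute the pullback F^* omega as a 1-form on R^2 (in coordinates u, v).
F^* omega = (18*u*v^2 + 24*u*v - 12*u + 12*v^2 + 18*v + 8) du + (18*u^2*v + 6*u^2 + 24*u*v + 10*u + 8*v + 4) dv

Using F^*(f dg) = (f ∘ F) d(g ∘ F), substitute each coordinate x_i by F_i(u, v) in f_i, and replace dx_i by d F_i = (∂F_i/∂u) du + (∂F_i/∂v) dv.
  For the x component: f_1(F) = 9*u*v - 6*u + 6*v + 4; d F_1 = (2) du + (0) dv
  For the y component: f_2(F) = -6*u*v - 2*u - 4*v - 2; d F_2 = (-3*v) du + (-3*u - 2) dv
Combining and collecting du, dv coefficients:
  coeff of du: 18*u*v^2 + 24*u*v - 12*u + 12*v^2 + 18*v + 8
  coeff of dv: 18*u^2*v + 6*u^2 + 24*u*v + 10*u + 8*v + 4
F^* omega = (18*u*v^2 + 24*u*v - 12*u + 12*v^2 + 18*v + 8) du + (18*u^2*v + 6*u^2 + 24*u*v + 10*u + 8*v + 4) dv.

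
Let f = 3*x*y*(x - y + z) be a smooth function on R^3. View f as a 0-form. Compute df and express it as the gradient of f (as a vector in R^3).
df = (3*y*(2*x - y + z)) dx + (3*x*(x - 2*y + z)) dy + (3*x*y) dz; grad f = (3*y*(2*x - y + z), 3*x*(x - 2*y + z), 3*x*y)

For a 0-form f, d f = (∂f/∂x) dx + (∂f/∂y) dy + (∂f/∂z) dz. The components of the vector representation are exactly the entries of grad f in Cartesian coordinates:
  ∂f/∂x = 3*y*(2*x - y + z)
  ∂f/∂y = 3*x*(x - 2*y + z)
  ∂f/∂z = 3*x*y.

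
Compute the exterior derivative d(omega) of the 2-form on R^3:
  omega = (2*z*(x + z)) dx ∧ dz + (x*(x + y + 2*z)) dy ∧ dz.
d(omega) = (2*x + y + 2*z) dx ∧ dy ∧ dz

For a 2-form omega = sum_{i<j} g_{ij} dx_i ∧ dx_j, the exterior derivative is
  d(omega) = sum_{i<j} d(g_{ij}) ∧ dx_i ∧ dx_j = sum_{i<j, k} (∂g_{ij}/∂x_k) dx_k ∧ dx_i ∧ dx_j.
Expand each term, using dx_k ∧ dx_i ∧ dx_j = sgn(permutation) dx_{(a)} ∧ dx_{(b)} ∧ dx_{(c)} with (a < b < c) sorted:
  d(x*(x + y + 2*z)) includes (∂/∂x)(x*(x + y + 2*z)) dx = (2*x + y + 2*z) dx, which multiplied by dy ∧ dz gives (2*x + y + 2*z) dx ∧ dy ∧ dz
Collecting like 3-forms: d(omega) = (2*x + y + 2*z) dx ∧ dy ∧ dz.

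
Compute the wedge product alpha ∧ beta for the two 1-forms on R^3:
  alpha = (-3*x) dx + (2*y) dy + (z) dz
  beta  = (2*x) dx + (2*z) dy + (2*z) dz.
alpha ∧ beta = (-2*x*(2*y + 3*z)) dx ∧ dy + (-8*x*z) dx ∧ dz + (2*z*(2*y - z)) dy ∧ dz

Distribute the wedge, using dx_i ∧ dx_j = -dx_j ∧ dx_i and dx_i ∧ dx_i = 0. For each pair (i, j) with i < j, the coefficient of dx_i ∧ dx_j in alpha ∧ beta is (alpha_i * beta_j - alpha_j * beta_i). Collecting: alpha ∧ beta = (-2*x*(2*y + 3*z)) dx ∧ dy + (-8*x*z) dx ∧ dz + (2*z*(2*y - z)) dy ∧ dz.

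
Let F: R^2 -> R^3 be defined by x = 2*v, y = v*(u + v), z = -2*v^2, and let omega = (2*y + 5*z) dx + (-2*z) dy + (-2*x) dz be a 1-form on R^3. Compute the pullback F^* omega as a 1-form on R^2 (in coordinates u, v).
F^* omega = (4*v^3) du + (4*v*(u*v + u + 2*v^2)) dv

Using F^*(f dg) = (f ∘ F) d(g ∘ F), substitute each coordinate x_i by F_i(u, v) in f_i, and replace dx_i by d F_i = (∂F_i/∂u) du + (∂F_i/∂v) dv.
  For the x component: f_1(F) = 2*v*(u - 4*v); d F_1 = (0) du + (2) dv
  For the y component: f_2(F) = 4*v^2; d F_2 = (v) du + (u + 2*v) dv
  For the z component: f_3(F) = -4*v; d F_3 = (0) du + (-4*v) dv
Combining and collecting du, dv coefficients:
  coeff of du: 4*v^3
  coeff of dv: 4*v*(u*v + u + 2*v^2)
F^* omega = (4*v^3) du + (4*v*(u*v + u + 2*v^2)) dv.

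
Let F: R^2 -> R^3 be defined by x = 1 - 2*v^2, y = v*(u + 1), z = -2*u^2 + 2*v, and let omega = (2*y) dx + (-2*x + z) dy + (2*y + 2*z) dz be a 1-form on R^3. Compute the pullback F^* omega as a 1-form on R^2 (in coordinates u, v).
F^* omega = (16*u^3 - 10*u^2*v - 24*u*v + 4*v^3 + 2*v^2 - 2*v) du + (-2*u^3 - 10*u^2 - 4*u*v^2 + 6*u*v - 2*u - 4*v^2 + 14*v - 2) dv

Using F^*(f dg) = (f ∘ F) d(g ∘ F), substitute each coordinate x_i by F_i(u, v) in f_i, and replace dx_i by d F_i = (∂F_i/∂u) du + (∂F_i/∂v) dv.
  For the x component: f_1(F) = 2*v*(u + 1); d F_1 = (0) du + (-4*v) dv
  For the y component: f_2(F) = -2*u^2 + 4*v^2 + 2*v - 2; d F_2 = (v) du + (u + 1) dv
  For the z component: f_3(F) = -4*u^2 + 2*u*v + 6*v; d F_3 = (-4*u) du + (2) dv
Combining and collecting du, dv coefficients:
  coeff of du: 16*u^3 - 10*u^2*v - 24*u*v + 4*v^3 + 2*v^2 - 2*v
  coeff of dv: -2*u^3 - 10*u^2 - 4*u*v^2 + 6*u*v - 2*u - 4*v^2 + 14*v - 2
F^* omega = (16*u^3 - 10*u^2*v - 24*u*v + 4*v^3 + 2*v^2 - 2*v) du + (-2*u^3 - 10*u^2 - 4*u*v^2 + 6*u*v - 2*u - 4*v^2 + 14*v - 2) dv.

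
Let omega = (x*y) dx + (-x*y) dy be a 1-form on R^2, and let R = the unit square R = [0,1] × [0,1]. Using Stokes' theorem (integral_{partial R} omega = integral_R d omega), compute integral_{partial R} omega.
integral_(partial R) omega = -1

Stokes: integral_partial_R omega = integral_R d omega with d omega = (∂Q/∂x - ∂P/∂y) dx ∧ dy.
  ∂Q/∂x = -y
  ∂P/∂y = x
  integrand = ∂Q/∂x - ∂P/∂y = -x - y.
Integrating over R: integral_0^1 integral_0^1 (-x - y) dx dy = -1.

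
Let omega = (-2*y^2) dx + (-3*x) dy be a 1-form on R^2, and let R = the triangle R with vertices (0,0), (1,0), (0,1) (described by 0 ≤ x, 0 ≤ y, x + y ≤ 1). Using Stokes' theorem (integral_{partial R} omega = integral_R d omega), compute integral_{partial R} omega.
integral_(partial R) omega = -5/6

Stokes: integral_partial_R omega = integral_R d omega with d omega = (∂Q/∂x - ∂P/∂y) dx ∧ dy.
  ∂Q/∂x = -3
  ∂P/∂y = -4*y
  integrand = ∂Q/∂x - ∂P/∂y = 4*y - 3.
Integrating over R: integral_0^1 integral_0^{1-x} (4*y - 3) dy dx = -5/6.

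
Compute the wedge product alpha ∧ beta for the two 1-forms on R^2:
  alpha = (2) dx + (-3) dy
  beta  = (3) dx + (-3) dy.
alpha ∧ beta = (3) dx ∧ dy

Distribute the wedge, using dx_i ∧ dx_j = -dx_j ∧ dx_i and dx_i ∧ dx_i = 0. For each pair (i, j) with i < j, the coefficient of dx_i ∧ dx_j in alpha ∧ beta is (alpha_i * beta_j - alpha_j * beta_i). Collecting: alpha ∧ beta = (3) dx ∧ dy.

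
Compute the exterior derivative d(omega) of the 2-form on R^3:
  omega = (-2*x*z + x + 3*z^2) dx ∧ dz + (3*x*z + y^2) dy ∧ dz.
d(omega) = (3*z) dx ∧ dy ∧ dz

For a 2-form omega = sum_{i<j} g_{ij} dx_i ∧ dx_j, the exterior derivative is
  d(omega) = sum_{i<j} d(g_{ij}) ∧ dx_i ∧ dx_j = sum_{i<j, k} (∂g_{ij}/∂x_k) dx_k ∧ dx_i ∧ dx_j.
Expand each term, using dx_k ∧ dx_i ∧ dx_j = sgn(permutation) dx_{(a)} ∧ dx_{(b)} ∧ dx_{(c)} with (a < b < c) sorted:
  d(3*x*z + y^2) includes (∂/∂x)(3*x*z + y^2) dx = (3*z) dx, which multiplied by dy ∧ dz gives (3*z) dx ∧ dy ∧ dz
Collecting like 3-forms: d(omega) = (3*z) dx ∧ dy ∧ dz.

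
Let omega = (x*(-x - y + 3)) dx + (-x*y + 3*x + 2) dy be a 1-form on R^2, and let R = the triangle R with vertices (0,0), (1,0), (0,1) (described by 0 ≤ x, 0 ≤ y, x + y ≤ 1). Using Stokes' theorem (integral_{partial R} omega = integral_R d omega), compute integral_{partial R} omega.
integral_(partial R) omega = 3/2

Stokes: integral_partial_R omega = integral_R d omega with d omega = (∂Q/∂x - ∂P/∂y) dx ∧ dy.
  ∂Q/∂x = 3 - y
  ∂P/∂y = -x
  integrand = ∂Q/∂x - ∂P/∂y = x - y + 3.
Integrating over R: integral_0^1 integral_0^{1-x} (x - y + 3) dy dx = 3/2.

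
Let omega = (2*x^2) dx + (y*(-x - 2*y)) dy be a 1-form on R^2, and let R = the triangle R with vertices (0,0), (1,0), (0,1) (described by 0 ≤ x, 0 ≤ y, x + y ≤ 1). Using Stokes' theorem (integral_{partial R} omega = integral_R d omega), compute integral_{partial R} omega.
integral_(partial R) omega = -1/6

Stokes: integral_partial_R omega = integral_R d omega with d omega = (∂Q/∂x - ∂P/∂y) dx ∧ dy.
  ∂Q/∂x = -y
  ∂P/∂y = 0
  integrand = ∂Q/∂x - ∂P/∂y = -y.
Integrating over R: integral_0^1 integral_0^{1-x} (-y) dy dx = -1/6.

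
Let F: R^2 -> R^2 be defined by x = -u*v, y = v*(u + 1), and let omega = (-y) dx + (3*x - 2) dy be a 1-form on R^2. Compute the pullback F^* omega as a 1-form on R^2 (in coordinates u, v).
F^* omega = (v*(-2*u*v + v - 2)) du + (-2*u^2*v - 2*u*v - 2*u - 2) dv

Using F^*(f dg) = (f ∘ F) d(g ∘ F), substitute each coordinate x_i by F_i(u, v) in f_i, and replace dx_i by d F_i = (∂F_i/∂u) du + (∂F_i/∂v) dv.
  For the x component: f_1(F) = v*(-u - 1); d F_1 = (-v) du + (-u) dv
  For the y component: f_2(F) = -3*u*v - 2; d F_2 = (v) du + (u + 1) dv
Combining and collecting du, dv coefficients:
  coeff of du: v*(-2*u*v + v - 2)
  coeff of dv: -2*u^2*v - 2*u*v - 2*u - 2
F^* omega = (v*(-2*u*v + v - 2)) du + (-2*u^2*v - 2*u*v - 2*u - 2) dv.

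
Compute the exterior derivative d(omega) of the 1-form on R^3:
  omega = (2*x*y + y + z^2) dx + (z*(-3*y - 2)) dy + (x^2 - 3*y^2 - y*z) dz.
d(omega) = (-2*x - 1) dx ∧ dy + (2*x - 2*z) dx ∧ dz + (-3*y - z + 2) dy ∧ dz

For a 1-form omega = sum_i f_i dx_i, the exterior derivative is
  d(omega) = sum_{i < j} (∂f_j/∂x_i - ∂f_i/∂x_j) dx_i ∧ dx_j.
  coefficient of dx ∧ dy: ∂f_2/∂x - ∂f_1/∂y = ∂(z*(-3*y - 2))/∂x - ∂(2*x*y + y + z^2)/∂y = -2*x - 1
  coefficient of dx ∧ dz: ∂f_3/∂x - ∂f_1/∂z = ∂(x^2 - 3*y^2 - y*z)/∂x - ∂(2*x*y + y + z^2)/∂z = 2*x - 2*z
  coefficient of dy ∧ dz: ∂f_3/∂y - ∂f_2/∂z = ∂(x^2 - 3*y^2 - y*z)/∂y - ∂(z*(-3*y - 2))/∂z = -3*y - z + 2
Assembling: d(omega) = (-2*x - 1) dx ∧ dy + (2*x - 2*z) dx ∧ dz + (-3*y - z + 2) dy ∧ dz.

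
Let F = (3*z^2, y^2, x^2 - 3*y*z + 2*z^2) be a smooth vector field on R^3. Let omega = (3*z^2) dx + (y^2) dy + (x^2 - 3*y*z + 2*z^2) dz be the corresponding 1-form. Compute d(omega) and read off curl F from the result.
d(omega) = (-3*z) dy ∧ dz + (-2*x + 6*z) dz ∧ dx + (0) dx ∧ dy; curl F = (-3*z, -2*x + 6*z, 0)

d omega = sum_{i<j} (∂f_j/∂x_i - ∂f_i/∂x_j) dx_i ∧ dx_j. Under the identification (dy ∧ dz, dz ∧ dx, dx ∧ dy) ↔ (e_x, e_y, e_z), the coefficients are exactly the components of curl F. Compute:
  ∂R/∂y - ∂Q/∂z = (-3*z) - (0) = -3*z
  ∂P/∂z - ∂R/∂x = (6*z) - (2*x) = -2*x + 6*z
  ∂Q/∂x - ∂P/∂y = (0) - (0) = 0.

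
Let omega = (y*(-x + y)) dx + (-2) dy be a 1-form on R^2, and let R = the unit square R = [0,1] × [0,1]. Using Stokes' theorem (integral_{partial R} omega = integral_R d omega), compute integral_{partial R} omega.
integral_(partial R) omega = -1/2

Stokes: integral_partial_R omega = integral_R d omega with d omega = (∂Q/∂x - ∂P/∂y) dx ∧ dy.
  ∂Q/∂x = 0
  ∂P/∂y = -x + 2*y
  integrand = ∂Q/∂x - ∂P/∂y = x - 2*y.
Integrating over R: integral_0^1 integral_0^1 (x - 2*y) dx dy = -1/2.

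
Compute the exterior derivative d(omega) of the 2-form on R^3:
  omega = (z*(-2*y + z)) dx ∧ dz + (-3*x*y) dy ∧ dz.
d(omega) = (-3*y + 2*z) dx ∧ dy ∧ dz

For a 2-form omega = sum_{i<j} g_{ij} dx_i ∧ dx_j, the exterior derivative is
  d(omega) = sum_{i<j} d(g_{ij}) ∧ dx_i ∧ dx_j = sum_{i<j, k} (∂g_{ij}/∂x_k) dx_k ∧ dx_i ∧ dx_j.
Expand each term, using dx_k ∧ dx_i ∧ dx_j = sgn(permutation) dx_{(a)} ∧ dx_{(b)} ∧ dx_{(c)} with (a < b < c) sorted:
  d(z*(-2*y + z)) includes (∂/∂y)(z*(-2*y + z)) dy = (-2*z) dy, which multiplied by dx ∧ dz gives (2*z) dx ∧ dy ∧ dz
  d(-3*x*y) includes (∂/∂x)(-3*x*y) dx = (-3*y) dx, which multiplied by dy ∧ dz gives (-3*y) dx ∧ dy ∧ dz
Collecting like 3-forms: d(omega) = (-3*y + 2*z) dx ∧ dy ∧ dz.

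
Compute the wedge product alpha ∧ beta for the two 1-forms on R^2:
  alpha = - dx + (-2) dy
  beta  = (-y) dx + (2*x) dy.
alpha ∧ beta = (-2*x - 2*y) dx ∧ dy

Distribute the wedge, using dx_i ∧ dx_j = -dx_j ∧ dx_i and dx_i ∧ dx_i = 0. For each pair (i, j) with i < j, the coefficient of dx_i ∧ dx_j in alpha ∧ beta is (alpha_i * beta_j - alpha_j * beta_i). Collecting: alpha ∧ beta = (-2*x - 2*y) dx ∧ dy.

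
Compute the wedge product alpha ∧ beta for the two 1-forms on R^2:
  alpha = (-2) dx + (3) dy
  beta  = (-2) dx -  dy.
alpha ∧ beta = (8) dx ∧ dy

Distribute the wedge, using dx_i ∧ dx_j = -dx_j ∧ dx_i and dx_i ∧ dx_i = 0. For each pair (i, j) with i < j, the coefficient of dx_i ∧ dx_j in alpha ∧ beta is (alpha_i * beta_j - alpha_j * beta_i). Collecting: alpha ∧ beta = (8) dx ∧ dy.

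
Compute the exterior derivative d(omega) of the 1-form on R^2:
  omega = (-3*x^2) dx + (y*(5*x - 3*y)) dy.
d(omega) = (5*y) dx ∧ dy

For a 1-form omega = sum_i f_i dx_i, the exterior derivative is
  d(omega) = sum_{i < j} (∂f_j/∂x_i - ∂f_i/∂x_j) dx_i ∧ dx_j.
  coefficient of dx ∧ dy: ∂f_2/∂x - ∂f_1/∂y = ∂(y*(5*x - 3*y))/∂x - ∂(-3*x^2)/∂y = 5*y
Assembling: d(omega) = (5*y) dx ∧ dy.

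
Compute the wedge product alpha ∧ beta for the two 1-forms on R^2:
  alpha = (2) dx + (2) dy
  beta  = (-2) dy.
alpha ∧ beta = (-4) dx ∧ dy

Distribute the wedge, using dx_i ∧ dx_j = -dx_j ∧ dx_i and dx_i ∧ dx_i = 0. For each pair (i, j) with i < j, the coefficient of dx_i ∧ dx_j in alpha ∧ beta is (alpha_i * beta_j - alpha_j * beta_i). Collecting: alpha ∧ beta = (-4) dx ∧ dy.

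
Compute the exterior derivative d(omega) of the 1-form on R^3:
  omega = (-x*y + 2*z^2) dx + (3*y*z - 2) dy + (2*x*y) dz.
d(omega) = (x) dx ∧ dy + (2*y - 4*z) dx ∧ dz + (2*x - 3*y) dy ∧ dz

For a 1-form omega = sum_i f_i dx_i, the exterior derivative is
  d(omega) = sum_{i < j} (∂f_j/∂x_i - ∂f_i/∂x_j) dx_i ∧ dx_j.
  coefficient of dx ∧ dy: ∂f_2/∂x - ∂f_1/∂y = ∂(3*y*z - 2)/∂x - ∂(-x*y + 2*z^2)/∂y = x
  coefficient of dx ∧ dz: ∂f_3/∂x - ∂f_1/∂z = ∂(2*x*y)/∂x - ∂(-x*y + 2*z^2)/∂z = 2*y - 4*z
  coefficient of dy ∧ dz: ∂f_3/∂y - ∂f_2/∂z = ∂(2*x*y)/∂y - ∂(3*y*z - 2)/∂z = 2*x - 3*y
Assembling: d(omega) = (x) dx ∧ dy + (2*y - 4*z) dx ∧ dz + (2*x - 3*y) dy ∧ dz.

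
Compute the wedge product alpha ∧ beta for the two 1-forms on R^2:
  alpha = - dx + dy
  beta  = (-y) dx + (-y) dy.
alpha ∧ beta = (2*y) dx ∧ dy

Distribute the wedge, using dx_i ∧ dx_j = -dx_j ∧ dx_i and dx_i ∧ dx_i = 0. For each pair (i, j) with i < j, the coefficient of dx_i ∧ dx_j in alpha ∧ beta is (alpha_i * beta_j - alpha_j * beta_i). Collecting: alpha ∧ beta = (2*y) dx ∧ dy.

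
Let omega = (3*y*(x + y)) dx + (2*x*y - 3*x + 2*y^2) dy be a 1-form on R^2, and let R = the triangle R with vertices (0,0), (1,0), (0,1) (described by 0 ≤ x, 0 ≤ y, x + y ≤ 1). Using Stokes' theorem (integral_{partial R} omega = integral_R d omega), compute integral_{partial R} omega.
integral_(partial R) omega = -8/3

Stokes: integral_partial_R omega = integral_R d omega with d omega = (∂Q/∂x - ∂P/∂y) dx ∧ dy.
  ∂Q/∂x = 2*y - 3
  ∂P/∂y = 3*x + 6*y
  integrand = ∂Q/∂x - ∂P/∂y = -3*x - 4*y - 3.
Integrating over R: integral_0^1 integral_0^{1-x} (-3*x - 4*y - 3) dy dx = -8/3.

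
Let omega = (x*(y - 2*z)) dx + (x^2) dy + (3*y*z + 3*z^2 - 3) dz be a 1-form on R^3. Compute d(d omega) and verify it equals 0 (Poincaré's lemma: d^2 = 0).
d(d omega) = 0

Step 1: d omega = sum_{i<j} (∂f_j/∂x_i - ∂f_i/∂x_j) dx_i ∧ dx_j:
  coeff of dx ∧ dy: x
  coeff of dx ∧ dz: 2*x
  coeff of dy ∧ dz: 3*z
Step 2: Apply d again to each 2-form coefficient. The only possible 3-form in R^3 is dx ∧ dy ∧ dz, with coefficient
  ∂(coeff of dy∧dz)/∂x - ∂(coeff of dx∧dz)/∂y + ∂(coeff of dx∧dy)/∂z
  = ∂/∂x (3*z) - ∂/∂y (2*x) + ∂/∂z (x).
Each of these terms simplifies to sums of mixed partials that cancel in pairs. The result is 0 (by equality of mixed partials for smooth functions — Schwarz / Clairaut).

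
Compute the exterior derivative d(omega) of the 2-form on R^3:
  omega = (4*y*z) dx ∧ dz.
d(omega) = (-4*z) dx ∧ dy ∧ dz

For a 2-form omega = sum_{i<j} g_{ij} dx_i ∧ dx_j, the exterior derivative is
  d(omega) = sum_{i<j} d(g_{ij}) ∧ dx_i ∧ dx_j = sum_{i<j, k} (∂g_{ij}/∂x_k) dx_k ∧ dx_i ∧ dx_j.
Expand each term, using dx_k ∧ dx_i ∧ dx_j = sgn(permutation) dx_{(a)} ∧ dx_{(b)} ∧ dx_{(c)} with (a < b < c) sorted:
  d(4*y*z) includes (∂/∂y)(4*y*z) dy = (4*z) dy, which multiplied by dx ∧ dz gives (-4*z) dx ∧ dy ∧ dz
Collecting like 3-forms: d(omega) = (-4*z) dx ∧ dy ∧ dz.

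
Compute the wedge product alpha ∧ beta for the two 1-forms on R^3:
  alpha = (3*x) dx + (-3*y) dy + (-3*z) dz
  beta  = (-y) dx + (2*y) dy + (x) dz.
alpha ∧ beta = (3*y*(2*x - y)) dx ∧ dy + (3*x^2 - 3*y*z) dx ∧ dz + (3*y*(-x + 2*z)) dy ∧ dz

Distribute the wedge, using dx_i ∧ dx_j = -dx_j ∧ dx_i and dx_i ∧ dx_i = 0. For each pair (i, j) with i < j, the coefficient of dx_i ∧ dx_j in alpha ∧ beta is (alpha_i * beta_j - alpha_j * beta_i). Collecting: alpha ∧ beta = (3*y*(2*x - y)) dx ∧ dy + (3*x^2 - 3*y*z) dx ∧ dz + (3*y*(-x + 2*z)) dy ∧ dz.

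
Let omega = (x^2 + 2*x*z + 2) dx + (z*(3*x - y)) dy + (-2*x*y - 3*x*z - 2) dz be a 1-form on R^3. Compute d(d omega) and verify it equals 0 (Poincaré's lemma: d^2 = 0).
d(d omega) = 0

Step 1: d omega = sum_{i<j} (∂f_j/∂x_i - ∂f_i/∂x_j) dx_i ∧ dx_j:
  coeff of dx ∧ dy: 3*z
  coeff of dx ∧ dz: -2*x - 2*y - 3*z
  coeff of dy ∧ dz: -5*x + y
Step 2: Apply d again to each 2-form coefficient. The only possible 3-form in R^3 is dx ∧ dy ∧ dz, with coefficient
  ∂(coeff of dy∧dz)/∂x - ∂(coeff of dx∧dz)/∂y + ∂(coeff of dx∧dy)/∂z
  = ∂/∂x (-5*x + y) - ∂/∂y (-2*x - 2*y - 3*z) + ∂/∂z (3*z).
Each of these terms simplifies to sums of mixed partials that cancel in pairs. The result is 0 (by equality of mixed partials for smooth functions — Schwarz / Clairaut).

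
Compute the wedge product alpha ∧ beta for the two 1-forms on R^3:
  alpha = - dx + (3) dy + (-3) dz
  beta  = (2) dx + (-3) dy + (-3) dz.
alpha ∧ beta = (-3) dx ∧ dy + (9) dx ∧ dz + (-18) dy ∧ dz

Distribute the wedge, using dx_i ∧ dx_j = -dx_j ∧ dx_i and dx_i ∧ dx_i = 0. For each pair (i, j) with i < j, the coefficient of dx_i ∧ dx_j in alpha ∧ beta is (alpha_i * beta_j - alpha_j * beta_i). Collecting: alpha ∧ beta = (-3) dx ∧ dy + (9) dx ∧ dz + (-18) dy ∧ dz.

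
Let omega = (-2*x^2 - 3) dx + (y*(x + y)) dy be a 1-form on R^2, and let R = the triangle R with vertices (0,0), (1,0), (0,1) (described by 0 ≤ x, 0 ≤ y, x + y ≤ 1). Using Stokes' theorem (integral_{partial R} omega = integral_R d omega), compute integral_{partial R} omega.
integral_(partial R) omega = 1/6

Stokes: integral_partial_R omega = integral_R d omega with d omega = (∂Q/∂x - ∂P/∂y) dx ∧ dy.
  ∂Q/∂x = y
  ∂P/∂y = 0
  integrand = ∂Q/∂x - ∂P/∂y = y.
Integrating over R: integral_0^1 integral_0^{1-x} (y) dy dx = 1/6.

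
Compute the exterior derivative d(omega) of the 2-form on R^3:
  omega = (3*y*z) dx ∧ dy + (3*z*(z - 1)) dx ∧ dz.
d(omega) = (3*y) dx ∧ dy ∧ dz

For a 2-form omega = sum_{i<j} g_{ij} dx_i ∧ dx_j, the exterior derivative is
  d(omega) = sum_{i<j} d(g_{ij}) ∧ dx_i ∧ dx_j = sum_{i<j, k} (∂g_{ij}/∂x_k) dx_k ∧ dx_i ∧ dx_j.
Expand each term, using dx_k ∧ dx_i ∧ dx_j = sgn(permutation) dx_{(a)} ∧ dx_{(b)} ∧ dx_{(c)} with (a < b < c) sorted:
  d(3*y*z) includes (∂/∂z)(3*y*z) dz = (3*y) dz, which multiplied by dx ∧ dy gives (3*y) dx ∧ dy ∧ dz
Collecting like 3-forms: d(omega) = (3*y) dx ∧ dy ∧ dz.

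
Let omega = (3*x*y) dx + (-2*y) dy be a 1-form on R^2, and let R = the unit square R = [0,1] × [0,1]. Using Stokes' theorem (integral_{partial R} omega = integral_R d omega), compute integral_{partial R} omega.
integral_(partial R) omega = -3/2

Stokes: integral_partial_R omega = integral_R d omega with d omega = (∂Q/∂x - ∂P/∂y) dx ∧ dy.
  ∂Q/∂x = 0
  ∂P/∂y = 3*x
  integrand = ∂Q/∂x - ∂P/∂y = -3*x.
Integrating over R: integral_0^1 integral_0^1 (-3*x) dx dy = -3/2.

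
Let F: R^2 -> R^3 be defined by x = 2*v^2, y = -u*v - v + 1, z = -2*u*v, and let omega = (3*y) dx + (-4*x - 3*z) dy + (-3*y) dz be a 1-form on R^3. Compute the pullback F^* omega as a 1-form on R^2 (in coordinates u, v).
F^* omega = (2*v*(-6*u*v + 4*v^2 - 3*v + 3)) du + (-12*u^2*v - 4*u*v^2 - 12*u*v + 6*u - 4*v^2 + 12*v) dv

Using F^*(f dg) = (f ∘ F) d(g ∘ F), substitute each coordinate x_i by F_i(u, v) in f_i, and replace dx_i by d F_i = (∂F_i/∂u) du + (∂F_i/∂v) dv.
  For the x component: f_1(F) = -3*u*v - 3*v + 3; d F_1 = (0) du + (4*v) dv
  For the y component: f_2(F) = 2*v*(3*u - 4*v); d F_2 = (-v) du + (-u - 1) dv
  For the z component: f_3(F) = 3*u*v + 3*v - 3; d F_3 = (-2*v) du + (-2*u) dv
Combining and collecting du, dv coefficients:
  coeff of du: 2*v*(-6*u*v + 4*v^2 - 3*v + 3)
  coeff of dv: -12*u^2*v - 4*u*v^2 - 12*u*v + 6*u - 4*v^2 + 12*v
F^* omega = (2*v*(-6*u*v + 4*v^2 - 3*v + 3)) du + (-12*u^2*v - 4*u*v^2 - 12*u*v + 6*u - 4*v^2 + 12*v) dv.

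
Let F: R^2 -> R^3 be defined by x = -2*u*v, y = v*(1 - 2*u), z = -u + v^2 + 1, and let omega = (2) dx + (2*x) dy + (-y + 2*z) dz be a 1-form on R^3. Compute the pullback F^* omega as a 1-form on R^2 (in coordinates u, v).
F^* omega = (8*u*v^2 - 2*u*v + 2*u - 2*v^2 - 3*v - 2) du + (8*u^2*v + 4*u*v^2 - 8*u*v - 4*u + 4*v^3 - 2*v^2 + 4*v) dv

Using F^*(f dg) = (f ∘ F) d(g ∘ F), substitute each coordinate x_i by F_i(u, v) in f_i, and replace dx_i by d F_i = (∂F_i/∂u) du + (∂F_i/∂v) dv.
  For the x component: f_1(F) = 2; d F_1 = (-2*v) du + (-2*u) dv
  For the y component: f_2(F) = -4*u*v; d F_2 = (-2*v) du + (1 - 2*u) dv
  For the z component: f_3(F) = 2*u*v - 2*u + 2*v^2 - v + 2; d F_3 = (-1) du + (2*v) dv
Combining and collecting du, dv coefficients:
  coeff of du: 8*u*v^2 - 2*u*v + 2*u - 2*v^2 - 3*v - 2
  coeff of dv: 8*u^2*v + 4*u*v^2 - 8*u*v - 4*u + 4*v^3 - 2*v^2 + 4*v
F^* omega = (8*u*v^2 - 2*u*v + 2*u - 2*v^2 - 3*v - 2) du + (8*u^2*v + 4*u*v^2 - 8*u*v - 4*u + 4*v^3 - 2*v^2 + 4*v) dv.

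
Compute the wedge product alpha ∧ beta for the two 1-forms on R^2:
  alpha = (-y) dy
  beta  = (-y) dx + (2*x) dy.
alpha ∧ beta = (-y^2) dx ∧ dy

Distribute the wedge, using dx_i ∧ dx_j = -dx_j ∧ dx_i and dx_i ∧ dx_i = 0. For each pair (i, j) with i < j, the coefficient of dx_i ∧ dx_j in alpha ∧ beta is (alpha_i * beta_j - alpha_j * beta_i). Collecting: alpha ∧ beta = (-y^2) dx ∧ dy.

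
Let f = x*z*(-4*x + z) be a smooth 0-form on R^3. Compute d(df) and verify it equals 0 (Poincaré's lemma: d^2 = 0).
d(df) = 0

Step 1: df = sum_i (∂f/∂x_i) dx_i = (z*(-8*x + z)) dx + (0) dy + (2*x*(-2*x + z)) dz.
Step 2: Apply d again. Using the 1-form formula, the coefficient of dx ∧ dy in d(df) is ∂^2 f/∂x ∂y - ∂^2 f/∂y ∂x = (0) - (0) = 0 (equality of mixed partials for smooth f).
Similarly for dx ∧ dz and dy ∧ dz — all coefficients vanish. So d(df) = 0.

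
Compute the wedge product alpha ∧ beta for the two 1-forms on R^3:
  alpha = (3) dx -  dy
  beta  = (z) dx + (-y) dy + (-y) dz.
alpha ∧ beta = (-3*y + z) dx ∧ dy + (-3*y) dx ∧ dz + (y) dy ∧ dz

Distribute the wedge, using dx_i ∧ dx_j = -dx_j ∧ dx_i and dx_i ∧ dx_i = 0. For each pair (i, j) with i < j, the coefficient of dx_i ∧ dx_j in alpha ∧ beta is (alpha_i * beta_j - alpha_j * beta_i). Collecting: alpha ∧ beta = (-3*y + z) dx ∧ dy + (-3*y) dx ∧ dz + (y) dy ∧ dz.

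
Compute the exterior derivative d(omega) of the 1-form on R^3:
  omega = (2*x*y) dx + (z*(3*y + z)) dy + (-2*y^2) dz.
d(omega) = (-2*x) dx ∧ dy + (-7*y - 2*z) dy ∧ dz

For a 1-form omega = sum_i f_i dx_i, the exterior derivative is
  d(omega) = sum_{i < j} (∂f_j/∂x_i - ∂f_i/∂x_j) dx_i ∧ dx_j.
  coefficient of dx ∧ dy: ∂f_2/∂x - ∂f_1/∂y = ∂(z*(3*y + z))/∂x - ∂(2*x*y)/∂y = -2*x
  coefficient of dy ∧ dz: ∂f_3/∂y - ∂f_2/∂z = ∂(-2*y^2)/∂y - ∂(z*(3*y + z))/∂z = -7*y - 2*z
Assembling: d(omega) = (-2*x) dx ∧ dy + (-7*y - 2*z) dy ∧ dz.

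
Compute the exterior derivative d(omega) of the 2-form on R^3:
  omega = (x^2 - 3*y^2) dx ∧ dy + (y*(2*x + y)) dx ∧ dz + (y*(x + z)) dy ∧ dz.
d(omega) = (-2*x - y) dx ∧ dy ∧ dz

For a 2-form omega = sum_{i<j} g_{ij} dx_i ∧ dx_j, the exterior derivative is
  d(omega) = sum_{i<j} d(g_{ij}) ∧ dx_i ∧ dx_j = sum_{i<j, k} (∂g_{ij}/∂x_k) dx_k ∧ dx_i ∧ dx_j.
Expand each term, using dx_k ∧ dx_i ∧ dx_j = sgn(permutation) dx_{(a)} ∧ dx_{(b)} ∧ dx_{(c)} with (a < b < c) sorted:
  d(y*(2*x + y)) includes (∂/∂y)(y*(2*x + y)) dy = (2*x + 2*y) dy, which multiplied by dx ∧ dz gives (-2*x - 2*y) dx ∧ dy ∧ dz
  d(y*(x + z)) includes (∂/∂x)(y*(x + z)) dx = (y) dx, which multiplied by dy ∧ dz gives (y) dx ∧ dy ∧ dz
Collecting like 3-forms: d(omega) = (-2*x - y) dx ∧ dy ∧ dz.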